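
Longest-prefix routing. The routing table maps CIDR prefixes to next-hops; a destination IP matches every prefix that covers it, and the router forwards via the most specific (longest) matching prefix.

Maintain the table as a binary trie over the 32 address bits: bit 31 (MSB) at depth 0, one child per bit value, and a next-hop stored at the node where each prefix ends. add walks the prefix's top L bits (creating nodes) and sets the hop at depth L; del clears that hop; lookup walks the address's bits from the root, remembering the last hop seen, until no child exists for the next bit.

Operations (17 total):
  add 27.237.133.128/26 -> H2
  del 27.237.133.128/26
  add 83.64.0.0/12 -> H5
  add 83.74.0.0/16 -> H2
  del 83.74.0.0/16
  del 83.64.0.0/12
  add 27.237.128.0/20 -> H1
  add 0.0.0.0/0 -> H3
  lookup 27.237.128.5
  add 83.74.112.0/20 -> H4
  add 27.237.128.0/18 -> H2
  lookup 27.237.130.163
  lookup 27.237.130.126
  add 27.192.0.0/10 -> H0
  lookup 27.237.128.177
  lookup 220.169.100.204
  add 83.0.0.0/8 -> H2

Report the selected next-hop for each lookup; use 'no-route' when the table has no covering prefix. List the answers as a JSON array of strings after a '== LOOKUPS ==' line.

Process each operation:
  add 27.237.133.128/26 -> H2 at depth 26
  del 27.237.133.128/26 (clear depth 26)
  add 83.64.0.0/12 -> H5 at depth 12
  add 83.74.0.0/16 -> H2 at depth 16
  del 83.74.0.0/16 (clear depth 16)
  del 83.64.0.0/12 (clear depth 12)
  add 27.237.128.0/20 -> H1 at depth 20
  add 0.0.0.0/0 -> H3 at depth 0
  lookup 27.237.128.5: bits 000110111110110110000 walk d0:H3→d1:-→d2:-→d3:-→d4:-→d5:-→d6:-→d7:-→d8:-→d9:-→d10:-→d11:-→d12:-→d13:-→d14:-→d15:-→d16:-→d17:-→d18:-→d19:-→d20:H1→d21:- -> H1
  add 83.74.112.0/20 -> H4 at depth 20
  add 27.237.128.0/18 -> H2 at depth 18
  lookup 27.237.130.163: bits 000110111110110110000 walk d0:H3→d1:-→d2:-→d3:-→d4:-→d5:-→d6:-→d7:-→d8:-→d9:-→d10:-→d11:-→d12:-→d13:-→d14:-→d15:-→d16:-→d17:-→d18:H2→d19:-→d20:H1→d21:- -> H1
  lookup 27.237.130.126: bits 000110111110110110000 walk d0:H3→d1:-→d2:-→d3:-→d4:-→d5:-→d6:-→d7:-→d8:-→d9:-→d10:-→d11:-→d12:-→d13:-→d14:-→d15:-→d16:-→d17:-→d18:H2→d19:-→d20:H1→d21:- -> H1
  add 27.192.0.0/10 -> H0 at depth 10
  lookup 27.237.128.177: bits 000110111110110110000 walk d0:H3→d1:-→d2:-→d3:-→d4:-→d5:-→d6:-→d7:-→d8:-→d9:-→d10:H0→d11:-→d12:-→d13:-→d14:-→d15:-→d16:-→d17:-→d18:H2→d19:-→d20:H1→d21:- -> H1
  lookup 220.169.100.204: bits ε walk d0:H3 -> H3
  add 83.0.0.0/8 -> H2 at depth 8

== LOOKUPS ==
["H1","H1","H1","H1","H3"]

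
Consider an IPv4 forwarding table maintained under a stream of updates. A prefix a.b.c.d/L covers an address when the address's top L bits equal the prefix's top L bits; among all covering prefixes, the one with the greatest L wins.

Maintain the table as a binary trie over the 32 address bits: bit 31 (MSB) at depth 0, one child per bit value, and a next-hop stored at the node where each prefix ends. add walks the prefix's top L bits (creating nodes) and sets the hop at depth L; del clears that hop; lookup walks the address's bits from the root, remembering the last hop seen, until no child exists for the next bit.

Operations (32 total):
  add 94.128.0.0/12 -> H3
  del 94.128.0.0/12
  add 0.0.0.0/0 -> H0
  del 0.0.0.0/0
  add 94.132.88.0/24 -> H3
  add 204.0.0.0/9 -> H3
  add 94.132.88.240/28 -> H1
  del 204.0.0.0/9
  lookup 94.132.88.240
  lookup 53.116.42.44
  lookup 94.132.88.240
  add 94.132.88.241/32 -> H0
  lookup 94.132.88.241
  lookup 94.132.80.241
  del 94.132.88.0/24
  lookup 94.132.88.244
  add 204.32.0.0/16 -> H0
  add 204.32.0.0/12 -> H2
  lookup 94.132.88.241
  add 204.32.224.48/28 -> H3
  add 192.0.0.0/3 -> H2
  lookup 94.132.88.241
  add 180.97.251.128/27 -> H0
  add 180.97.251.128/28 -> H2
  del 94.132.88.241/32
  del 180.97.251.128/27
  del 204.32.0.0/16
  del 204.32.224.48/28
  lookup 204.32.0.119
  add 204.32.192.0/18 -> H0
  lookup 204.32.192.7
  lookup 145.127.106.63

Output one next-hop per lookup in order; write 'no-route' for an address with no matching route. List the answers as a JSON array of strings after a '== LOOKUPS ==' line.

Process each operation:
  add 94.128.0.0/12 -> H3 at depth 12
  - 94.128.0.0/12 clear@12
  add 0.0.0.0/0 -> H0 at depth 0
  - 0.0.0.0/0 clear@0
  add 94.132.88.0/24 -> H3 at depth 24
  add 204.0.0.0/9 -> H3 at depth 9
  add 94.132.88.240/28 -> H1 at depth 28
  - 204.0.0.0/9 clear@9
  Q 94.132.88.240: descend 0101111010000100010110001111 ; hops seen [H3,H1] ; pick H1
  Q 53.116.42.44: descend 0 ; hops seen [∅] ; pick no-route
  Q 94.132.88.240: descend 0101111010000100010110001111 ; hops seen [H3,H1] ; pick H1
  add 94.132.88.241/32 -> H0 at depth 32
  Q 94.132.88.241: descend 01011110100001000101100011110001 ; hops seen [H3,H1,H0] ; pick H0
  Q 94.132.80.241: descend 01011110100001000101 ; hops seen [∅] ; pick no-route
  - 94.132.88.0/24 clear@24
  Q 94.132.88.244: descend 01011110100001000101100011110 ; hops seen [H1] ; pick H1
  add 204.32.0.0/16 -> H0 at depth 16
  add 204.32.0.0/12 -> H2 at depth 12
  Q 94.132.88.241: descend 01011110100001000101100011110001 ; hops seen [H1,H0] ; pick H0
  add 204.32.224.48/28 -> H3 at depth 28
  add 192.0.0.0/3 -> H2 at depth 3
  Q 94.132.88.241: descend 01011110100001000101100011110001 ; hops seen [H1,H0] ; pick H0
  add 180.97.251.128/27 -> H0 at depth 27
  add 180.97.251.128/28 -> H2 at depth 28
  - 94.132.88.241/32 clear@32
  - 180.97.251.128/27 clear@27
  - 204.32.0.0/16 clear@16
  - 204.32.224.48/28 clear@28
  Q 204.32.0.119: descend 1100110000100000 ; hops seen [H2,H2] ; pick H2
  add 204.32.192.0/18 -> H0 at depth 18
  Q 204.32.192.7: descend 110011000010000011 ; hops seen [H2,H2,H0] ; pick H0
  Q 145.127.106.63: descend 10 ; hops seen [∅] ; pick no-route

== LOOKUPS ==
["H1","no-route","H1","H0","no-route","H1","H0","H0","H2","H0","no-route"]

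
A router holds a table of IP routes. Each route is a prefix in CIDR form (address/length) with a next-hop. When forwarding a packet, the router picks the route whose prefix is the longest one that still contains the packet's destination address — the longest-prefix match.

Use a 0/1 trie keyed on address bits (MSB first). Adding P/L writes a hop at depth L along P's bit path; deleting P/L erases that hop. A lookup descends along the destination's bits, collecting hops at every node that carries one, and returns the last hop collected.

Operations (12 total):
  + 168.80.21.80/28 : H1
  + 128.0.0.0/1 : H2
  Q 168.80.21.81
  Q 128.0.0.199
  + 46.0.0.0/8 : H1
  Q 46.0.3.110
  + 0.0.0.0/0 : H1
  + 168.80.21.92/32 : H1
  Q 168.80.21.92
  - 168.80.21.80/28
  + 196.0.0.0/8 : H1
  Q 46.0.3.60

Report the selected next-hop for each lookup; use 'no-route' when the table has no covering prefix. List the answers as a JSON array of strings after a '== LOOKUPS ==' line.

Process each operation:
  + 168.80.21.80/28 (H1) depth=28
  + 128.0.0.0/1 (H2) depth=1
  Q 168.80.21.81: descend 1010100001010000000101010101 ; hops seen [H2,H1] ; pick H1
  Q 128.0.0.199: descend 10 ; hops seen [H2] ; pick H2
  + 46.0.0.0/8 (H1) depth=8
  Q 46.0.3.110: descend 00101110 ; hops seen [H1] ; pick H1
  + 0.0.0.0/0 (H1) depth=0
  + 168.80.21.92/32 (H1) depth=32
  Q 168.80.21.92: descend 10101000010100000001010101011100 ; hops seen [H1,H2,H1,H1] ; pick H1
  - 168.80.21.80/28 clear@28
  + 196.0.0.0/8 (H1) depth=8
  Q 46.0.3.60: descend 00101110 ; hops seen [H1,H1] ; pick H1

== LOOKUPS ==
["H1","H2","H1","H1","H1"]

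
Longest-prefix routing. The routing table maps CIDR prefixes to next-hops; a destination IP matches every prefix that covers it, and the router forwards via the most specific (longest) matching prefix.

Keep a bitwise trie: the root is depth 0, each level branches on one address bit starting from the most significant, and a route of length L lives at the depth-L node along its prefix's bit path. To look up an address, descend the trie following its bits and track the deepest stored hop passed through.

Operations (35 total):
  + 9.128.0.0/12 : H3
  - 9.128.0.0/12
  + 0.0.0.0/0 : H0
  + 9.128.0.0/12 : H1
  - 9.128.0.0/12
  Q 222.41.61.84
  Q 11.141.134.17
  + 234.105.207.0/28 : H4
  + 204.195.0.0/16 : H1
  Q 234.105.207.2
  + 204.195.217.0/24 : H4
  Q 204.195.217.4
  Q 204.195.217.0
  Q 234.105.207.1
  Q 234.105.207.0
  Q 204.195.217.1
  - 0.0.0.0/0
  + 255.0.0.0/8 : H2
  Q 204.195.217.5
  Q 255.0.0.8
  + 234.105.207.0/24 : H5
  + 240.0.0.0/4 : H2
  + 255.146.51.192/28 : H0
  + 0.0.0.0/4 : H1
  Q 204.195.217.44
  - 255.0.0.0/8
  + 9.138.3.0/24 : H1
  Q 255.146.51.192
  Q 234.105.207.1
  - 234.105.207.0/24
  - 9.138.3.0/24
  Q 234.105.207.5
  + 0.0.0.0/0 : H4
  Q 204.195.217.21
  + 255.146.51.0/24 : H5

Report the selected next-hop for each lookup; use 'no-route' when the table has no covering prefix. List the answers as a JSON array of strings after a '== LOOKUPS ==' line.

Trace:
  + 9.128.0.0/12 (H3) depth=12
  - 9.128.0.0/12 clear@12
  + 0.0.0.0/0 (H0) depth=0
  + 9.128.0.0/12 (H1) depth=12
  - 9.128.0.0/12 clear@12
  lookup 222.41.61.84: bits ε walk d0:H0 -> H0
  lookup 11.141.134.17: bits 000010 walk d0:H0→d1:-→d2:-→d3:-→d4:-→d5:-→d6:- -> H0
  + 234.105.207.0/28 (H4) depth=28
  + 204.195.0.0/16 (H1) depth=16
  lookup 234.105.207.2: bits 1110101001101001110011110000 walk d0:H0→d1:-→d2:-→d3:-→d4:-→d5:-→d6:-→d7:-→d8:-→d9:-→d10:-→d11:-→d12:-→d13:-→d14:-→d15:-→d16:-→d17:-→d18:-→d19:-→d20:-→d21:-→d22:-→d23:-→d24:-→d25:-→d26:-→d27:-→d28:H4 -> H4
  + 204.195.217.0/24 (H4) depth=24
  lookup 204.195.217.4: bits 110011001100001111011001 walk d0:H0→d1:-→d2:-→d3:-→d4:-→d5:-→d6:-→d7:-→d8:-→d9:-→d10:-→d11:-→d12:-→d13:-→d14:-→d15:-→d16:H1→d17:-→d18:-→d19:-→d20:-→d21:-→d22:-→d23:-→d24:H4 -> H4
  lookup 204.195.217.0: bits 110011001100001111011001 walk d0:H0→d1:-→d2:-→d3:-→d4:-→d5:-→d6:-→d7:-→d8:-→d9:-→d10:-→d11:-→d12:-→d13:-→d14:-→d15:-→d16:H1→d17:-→d18:-→d19:-→d20:-→d21:-→d22:-→d23:-→d24:H4 -> H4
  lookup 234.105.207.1: bits 1110101001101001110011110000 walk d0:H0→d1:-→d2:-→d3:-→d4:-→d5:-→d6:-→d7:-→d8:-→d9:-→d10:-→d11:-→d12:-→d13:-→d14:-→d15:-→d16:-→d17:-→d18:-→d19:-→d20:-→d21:-→d22:-→d23:-→d24:-→d25:-→d26:-→d27:-→d28:H4 -> H4
  lookup 234.105.207.0: bits 1110101001101001110011110000 walk d0:H0→d1:-→d2:-→d3:-→d4:-→d5:-→d6:-→d7:-→d8:-→d9:-→d10:-→d11:-→d12:-→d13:-→d14:-→d15:-→d16:-→d17:-→d18:-→d19:-→d20:-→d21:-→d22:-→d23:-→d24:-→d25:-→d26:-→d27:-→d28:H4 -> H4
  lookup 204.195.217.1: bits 110011001100001111011001 walk d0:H0→d1:-→d2:-→d3:-→d4:-→d5:-→d6:-→d7:-→d8:-→d9:-→d10:-→d11:-→d12:-→d13:-→d14:-→d15:-→d16:H1→d17:-→d18:-→d19:-→d20:-→d21:-→d22:-→d23:-→d24:H4 -> H4
  - 0.0.0.0/0 clear@0
  + 255.0.0.0/8 (H2) depth=8
  lookup 204.195.217.5: bits 110011001100001111011001 walk d0:-→d1:-→d2:-→d3:-→d4:-→d5:-→d6:-→d7:-→d8:-→d9:-→d10:-→d11:-→d12:-→d13:-→d14:-→d15:-→d16:H1→d17:-→d18:-→d19:-→d20:-→d21:-→d22:-→d23:-→d24:H4 -> H4
  lookup 255.0.0.8: bits 11111111 walk d0:-→d1:-→d2:-→d3:-→d4:-→d5:-→d6:-→d7:-→d8:H2 -> H2
  + 234.105.207.0/24 (H5) depth=24
  + 240.0.0.0/4 (H2) depth=4
  + 255.146.51.192/28 (H0) depth=28
  + 0.0.0.0/4 (H1) depth=4
  lookup 204.195.217.44: bits 110011001100001111011001 walk d0:-→d1:-→d2:-→d3:-→d4:-→d5:-→d6:-→d7:-→d8:-→d9:-→d10:-→d11:-→d12:-→d13:-→d14:-→d15:-→d16:H1→d17:-→d18:-→d19:-→d20:-→d21:-→d22:-→d23:-→d24:H4 -> H4
  - 255.0.0.0/8 clear@8
  + 9.138.3.0/24 (H1) depth=24
  lookup 255.146.51.192: bits 1111111110010010001100111100 walk d0:-→d1:-→d2:-→d3:-→d4:H2→d5:-→d6:-→d7:-→d8:-→d9:-→d10:-→d11:-→d12:-→d13:-→d14:-→d15:-→d16:-→d17:-→d18:-→d19:-→d20:-→d21:-→d22:-→d23:-→d24:-→d25:-→d26:-→d27:-→d28:H0 -> H0
  lookup 234.105.207.1: bits 1110101001101001110011110000 walk d0:-→d1:-→d2:-→d3:-→d4:-→d5:-→d6:-→d7:-→d8:-→d9:-→d10:-→d11:-→d12:-→d13:-→d14:-→d15:-→d16:-→d17:-→d18:-→d19:-→d20:-→d21:-→d22:-→d23:-→d24:H5→d25:-→d26:-→d27:-→d28:H4 -> H4
  - 234.105.207.0/24 clear@24
  - 9.138.3.0/24 clear@24
  lookup 234.105.207.5: bits 1110101001101001110011110000 walk d0:-→d1:-→d2:-→d3:-→d4:-→d5:-→d6:-→d7:-→d8:-→d9:-→d10:-→d11:-→d12:-→d13:-→d14:-→d15:-→d16:-→d17:-→d18:-→d19:-→d20:-→d21:-→d22:-→d23:-→d24:-→d25:-→d26:-→d27:-→d28:H4 -> H4
  + 0.0.0.0/0 (H4) depth=0
  lookup 204.195.217.21: bits 110011001100001111011001 walk d0:H4→d1:-→d2:-→d3:-→d4:-→d5:-→d6:-→d7:-→d8:-→d9:-→d10:-→d11:-→d12:-→d13:-→d14:-→d15:-→d16:H1→d17:-→d18:-→d19:-→d20:-→d21:-→d22:-→d23:-→d24:H4 -> H4
  + 255.146.51.0/24 (H5) depth=24

== LOOKUPS ==
["H0","H0","H4","H4","H4","H4","H4","H4","H4","H2","H4","H0","H4","H4","H4"]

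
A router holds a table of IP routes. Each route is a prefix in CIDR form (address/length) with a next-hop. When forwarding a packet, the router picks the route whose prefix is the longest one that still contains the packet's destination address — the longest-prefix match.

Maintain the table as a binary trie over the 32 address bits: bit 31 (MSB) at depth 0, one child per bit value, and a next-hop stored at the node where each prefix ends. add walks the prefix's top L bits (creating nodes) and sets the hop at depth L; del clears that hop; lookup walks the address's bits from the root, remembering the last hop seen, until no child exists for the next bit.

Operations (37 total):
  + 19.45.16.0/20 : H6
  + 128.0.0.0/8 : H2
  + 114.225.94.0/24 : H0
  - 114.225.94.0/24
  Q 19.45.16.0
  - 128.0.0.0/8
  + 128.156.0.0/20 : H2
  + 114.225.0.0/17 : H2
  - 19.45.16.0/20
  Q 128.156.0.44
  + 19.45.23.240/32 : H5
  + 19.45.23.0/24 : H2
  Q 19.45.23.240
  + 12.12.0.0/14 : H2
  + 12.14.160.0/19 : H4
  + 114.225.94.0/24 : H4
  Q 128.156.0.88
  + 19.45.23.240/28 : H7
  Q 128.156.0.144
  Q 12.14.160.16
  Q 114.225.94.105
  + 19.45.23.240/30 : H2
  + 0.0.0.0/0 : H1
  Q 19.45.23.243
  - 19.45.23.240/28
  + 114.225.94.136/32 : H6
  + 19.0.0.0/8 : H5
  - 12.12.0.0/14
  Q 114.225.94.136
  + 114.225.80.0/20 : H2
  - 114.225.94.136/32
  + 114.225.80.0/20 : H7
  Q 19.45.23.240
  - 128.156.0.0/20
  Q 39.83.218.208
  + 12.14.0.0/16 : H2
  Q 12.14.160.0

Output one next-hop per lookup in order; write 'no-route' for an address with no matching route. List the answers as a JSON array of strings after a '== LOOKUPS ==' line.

Trace:
  + 19.45.16.0/20 (H6) depth=20
  + 128.0.0.0/8 (H2) depth=8
  + 114.225.94.0/24 (H0) depth=24
  del 114.225.94.0/24 (clear depth 24)
  Q 19.45.16.0: descend 00010011001011010001 ; hops seen [H6] ; pick H6
  del 128.0.0.0/8 (clear depth 8)
  + 128.156.0.0/20 (H2) depth=20
  + 114.225.0.0/17 (H2) depth=17
  del 19.45.16.0/20 (clear depth 20)
  Q 128.156.0.44: descend 10000000100111000000 ; hops seen [H2] ; pick H2
  + 19.45.23.240/32 (H5) depth=32
  + 19.45.23.0/24 (H2) depth=24
  Q 19.45.23.240: descend 00010011001011010001011111110000 ; hops seen [H2,H5] ; pick H5
  + 12.12.0.0/14 (H2) depth=14
  + 12.14.160.0/19 (H4) depth=19
  + 114.225.94.0/24 (H4) depth=24
  Q 128.156.0.88: descend 10000000100111000000 ; hops seen [H2] ; pick H2
  + 19.45.23.240/28 (H7) depth=28
  Q 128.156.0.144: descend 10000000100111000000 ; hops seen [H2] ; pick H2
  Q 12.14.160.16: descend 0000110000001110101 ; hops seen [H2,H4] ; pick H4
  Q 114.225.94.105: descend 011100101110000101011110 ; hops seen [H2,H4] ; pick H4
  + 19.45.23.240/30 (H2) depth=30
  + 0.0.0.0/0 (H1) depth=0
  Q 19.45.23.243: descend 000100110010110100010111111100 ; hops seen [H1,H2,H7,H2] ; pick H2
  del 19.45.23.240/28 (clear depth 28)
  + 114.225.94.136/32 (H6) depth=32
  + 19.0.0.0/8 (H5) depth=8
  del 12.12.0.0/14 (clear depth 14)
  Q 114.225.94.136: descend 01110010111000010101111010001000 ; hops seen [H1,H2,H4,H6] ; pick H6
  + 114.225.80.0/20 (H2) depth=20
  del 114.225.94.136/32 (clear depth 32)
  + 114.225.80.0/20 (H7) depth=20
  Q 19.45.23.240: descend 00010011001011010001011111110000 ; hops seen [H1,H5,H2,H2,H5] ; pick H5
  del 128.156.0.0/20 (clear depth 20)
  Q 39.83.218.208: descend 00 ; hops seen [H1] ; pick H1
  + 12.14.0.0/16 (H2) depth=16
  Q 12.14.160.0: descend 0000110000001110101 ; hops seen [H1,H2,H4] ; pick H4

== LOOKUPS ==
["H6","H2","H5","H2","H2","H4","H4","H2","H6","H5","H1","H4"]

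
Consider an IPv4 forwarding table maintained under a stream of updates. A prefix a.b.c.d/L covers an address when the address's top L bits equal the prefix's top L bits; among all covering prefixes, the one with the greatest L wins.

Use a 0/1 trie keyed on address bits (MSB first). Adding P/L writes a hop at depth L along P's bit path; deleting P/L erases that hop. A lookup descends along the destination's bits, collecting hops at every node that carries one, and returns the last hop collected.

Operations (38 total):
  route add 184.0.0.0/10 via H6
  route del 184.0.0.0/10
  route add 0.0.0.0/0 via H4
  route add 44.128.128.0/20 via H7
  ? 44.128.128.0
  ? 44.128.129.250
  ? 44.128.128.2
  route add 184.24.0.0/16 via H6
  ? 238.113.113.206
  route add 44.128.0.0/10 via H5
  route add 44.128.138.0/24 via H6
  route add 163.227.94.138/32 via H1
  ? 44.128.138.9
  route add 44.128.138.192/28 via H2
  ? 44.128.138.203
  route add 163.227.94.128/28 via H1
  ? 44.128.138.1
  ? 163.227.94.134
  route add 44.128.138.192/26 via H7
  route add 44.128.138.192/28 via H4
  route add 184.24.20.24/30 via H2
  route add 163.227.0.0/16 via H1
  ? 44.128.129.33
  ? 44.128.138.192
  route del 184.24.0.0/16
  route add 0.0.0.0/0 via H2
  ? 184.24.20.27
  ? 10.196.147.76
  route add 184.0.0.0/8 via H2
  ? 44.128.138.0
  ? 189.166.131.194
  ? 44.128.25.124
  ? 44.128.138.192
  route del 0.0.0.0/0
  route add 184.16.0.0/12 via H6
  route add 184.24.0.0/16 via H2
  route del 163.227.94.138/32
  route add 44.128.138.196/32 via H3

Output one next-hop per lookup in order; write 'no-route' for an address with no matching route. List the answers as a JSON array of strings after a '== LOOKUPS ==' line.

Process each operation:
  add 184.0.0.0/10 -> H6 at depth 10
  del 184.0.0.0/10 (clear depth 10)
  add 0.0.0.0/0 -> H4 at depth 0
  add 44.128.128.0/20 -> H7 at depth 20
  lookup 44.128.128.0: bits 00101100100000001000 walk d0:H4→d1:-→d2:-→d3:-→d4:-→d5:-→d6:-→d7:-→d8:-→d9:-→d10:-→d11:-→d12:-→d13:-→d14:-→d15:-→d16:-→d17:-→d18:-→d19:-→d20:H7 -> H7
  lookup 44.128.129.250: bits 00101100100000001000 walk d0:H4→d1:-→d2:-→d3:-→d4:-→d5:-→d6:-→d7:-→d8:-→d9:-→d10:-→d11:-→d12:-→d13:-→d14:-→d15:-→d16:-→d17:-→d18:-→d19:-→d20:H7 -> H7
  lookup 44.128.128.2: bits 00101100100000001000 walk d0:H4→d1:-→d2:-→d3:-→d4:-→d5:-→d6:-→d7:-→d8:-→d9:-→d10:-→d11:-→d12:-→d13:-→d14:-→d15:-→d16:-→d17:-→d18:-→d19:-→d20:H7 -> H7
  add 184.24.0.0/16 -> H6 at depth 16
  lookup 238.113.113.206: bits 1 walk d0:H4→d1:- -> H4
  add 44.128.0.0/10 -> H5 at depth 10
  add 44.128.138.0/24 -> H6 at depth 24
  add 163.227.94.138/32 -> H1 at depth 32
  lookup 44.128.138.9: bits 001011001000000010001010 walk d0:H4→d1:-→d2:-→d3:-→d4:-→d5:-→d6:-→d7:-→d8:-→d9:-→d10:H5→d11:-→d12:-→d13:-→d14:-→d15:-→d16:-→d17:-→d18:-→d19:-→d20:H7→d21:-→d22:-→d23:-→d24:H6 -> H6
  add 44.128.138.192/28 -> H2 at depth 28
  lookup 44.128.138.203: bits 0010110010000000100010101100 walk d0:H4→d1:-→d2:-→d3:-→d4:-→d5:-→d6:-→d7:-→d8:-→d9:-→d10:H5→d11:-→d12:-→d13:-→d14:-→d15:-→d16:-→d17:-→d18:-→d19:-→d20:H7→d21:-→d22:-→d23:-→d24:H6→d25:-→d26:-→d27:-→d28:H2 -> H2
  add 163.227.94.128/28 -> H1 at depth 28
  lookup 44.128.138.1: bits 001011001000000010001010 walk d0:H4→d1:-→d2:-→d3:-→d4:-→d5:-→d6:-→d7:-→d8:-→d9:-→d10:H5→d11:-→d12:-→d13:-→d14:-→d15:-→d16:-→d17:-→d18:-→d19:-→d20:H7→d21:-→d22:-→d23:-→d24:H6 -> H6
  lookup 163.227.94.134: bits 1010001111100011010111101000 walk d0:H4→d1:-→d2:-→d3:-→d4:-→d5:-→d6:-→d7:-→d8:-→d9:-→d10:-→d11:-→d12:-→d13:-→d14:-→d15:-→d16:-→d17:-→d18:-→d19:-→d20:-→d21:-→d22:-→d23:-→d24:-→d25:-→d26:-→d27:-→d28:H1 -> H1
  add 44.128.138.192/26 -> H7 at depth 26
  add 44.128.138.192/28 -> H4 at depth 28
  add 184.24.20.24/30 -> H2 at depth 30
  add 163.227.0.0/16 -> H1 at depth 16
  lookup 44.128.129.33: bits 00101100100000001000 walk d0:H4→d1:-→d2:-→d3:-→d4:-→d5:-→d6:-→d7:-→d8:-→d9:-→d10:H5→d11:-→d12:-→d13:-→d14:-→d15:-→d16:-→d17:-→d18:-→d19:-→d20:H7 -> H7
  lookup 44.128.138.192: bits 0010110010000000100010101100 walk d0:H4→d1:-→d2:-→d3:-→d4:-→d5:-→d6:-→d7:-→d8:-→d9:-→d10:H5→d11:-→d12:-→d13:-→d14:-→d15:-→d16:-→d17:-→d18:-→d19:-→d20:H7→d21:-→d22:-→d23:-→d24:H6→d25:-→d26:H7→d27:-→d28:H4 -> H4
  del 184.24.0.0/16 (clear depth 16)
  add 0.0.0.0/0 -> H2 at depth 0
  lookup 184.24.20.27: bits 101110000001100000010100000110 walk d0:H2→d1:-→d2:-→d3:-→d4:-→d5:-→d6:-→d7:-→d8:-→d9:-→d10:-→d11:-→d12:-→d13:-→d14:-→d15:-→d16:-→d17:-→d18:-→d19:-→d20:-→d21:-→d22:-→d23:-→d24:-→d25:-→d26:-→d27:-→d28:-→d29:-→d30:H2 -> H2
  lookup 10.196.147.76: bits 00 walk d0:H2→d1:-→d2:- -> H2
  add 184.0.0.0/8 -> H2 at depth 8
  lookup 44.128.138.0: bits 001011001000000010001010 walk d0:H2→d1:-→d2:-→d3:-→d4:-→d5:-→d6:-→d7:-→d8:-→d9:-→d10:H5→d11:-→d12:-→d13:-→d14:-→d15:-→d16:-→d17:-→d18:-→d19:-→d20:H7→d21:-→d22:-→d23:-→d24:H6 -> H6
  lookup 189.166.131.194: bits 10111 walk d0:H2→d1:-→d2:-→d3:-→d4:-→d5:- -> H2
  lookup 44.128.25.124: bits 0010110010000000 walk d0:H2→d1:-→d2:-→d3:-→d4:-→d5:-→d6:-→d7:-→d8:-→d9:-→d10:H5→d11:-→d12:-→d13:-→d14:-→d15:-→d16:- -> H5
  lookup 44.128.138.192: bits 0010110010000000100010101100 walk d0:H2→d1:-→d2:-→d3:-→d4:-→d5:-→d6:-→d7:-→d8:-→d9:-→d10:H5→d11:-→d12:-→d13:-→d14:-→d15:-→d16:-→d17:-→d18:-→d19:-→d20:H7→d21:-→d22:-→d23:-→d24:H6→d25:-→d26:H7→d27:-→d28:H4 -> H4
  del 0.0.0.0/0 (clear depth 0)
  add 184.16.0.0/12 -> H6 at depth 12
  add 184.24.0.0/16 -> H2 at depth 16
  del 163.227.94.138/32 (clear depth 32)
  add 44.128.138.196/32 -> H3 at depth 32

== LOOKUPS ==
["H7","H7","H7","H4","H6","H2","H6","H1","H7","H4","H2","H2","H6","H2","H5","H4"]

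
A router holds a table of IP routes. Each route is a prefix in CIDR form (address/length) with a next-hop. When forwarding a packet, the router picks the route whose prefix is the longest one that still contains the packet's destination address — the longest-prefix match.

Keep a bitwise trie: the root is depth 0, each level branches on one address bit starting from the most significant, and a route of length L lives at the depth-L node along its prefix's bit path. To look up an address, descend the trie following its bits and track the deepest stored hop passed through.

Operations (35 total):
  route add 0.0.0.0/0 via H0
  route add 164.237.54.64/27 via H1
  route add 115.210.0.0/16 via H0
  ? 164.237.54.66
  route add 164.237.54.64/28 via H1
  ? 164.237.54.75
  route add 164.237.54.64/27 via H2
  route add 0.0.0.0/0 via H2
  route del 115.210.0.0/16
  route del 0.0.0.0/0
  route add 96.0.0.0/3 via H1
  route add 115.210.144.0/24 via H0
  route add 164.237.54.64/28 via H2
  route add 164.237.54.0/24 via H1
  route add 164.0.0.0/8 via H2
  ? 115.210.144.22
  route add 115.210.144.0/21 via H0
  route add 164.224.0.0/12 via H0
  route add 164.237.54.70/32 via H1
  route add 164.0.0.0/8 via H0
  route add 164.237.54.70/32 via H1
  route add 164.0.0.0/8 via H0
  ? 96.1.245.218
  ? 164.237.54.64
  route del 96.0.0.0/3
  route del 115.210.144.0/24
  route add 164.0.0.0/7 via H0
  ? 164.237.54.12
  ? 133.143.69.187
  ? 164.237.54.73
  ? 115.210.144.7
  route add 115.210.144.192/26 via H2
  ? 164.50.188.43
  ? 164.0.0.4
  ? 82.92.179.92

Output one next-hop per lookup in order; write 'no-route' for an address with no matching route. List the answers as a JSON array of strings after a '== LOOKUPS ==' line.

Process each operation:
  + 0.0.0.0/0 (H0) depth=0
  + 164.237.54.64/27 (H1) depth=27
  + 115.210.0.0/16 (H0) depth=16
  ? 164.237.54.66  path d0:H0→d1:-→d2:-→d3:-→d4:-→d5:-→d6:-→d7:-→d8:-→d9:-→d10:-→d11:-→d12:-→d13:-→d14:-→d15:-→d16:-→d17:-→d18:-→d19:-→d20:-→d21:-→d22:-→d23:-→d24:-→d25:-→d26:-→d27:H1  best=H1
  + 164.237.54.64/28 (H1) depth=28
  ? 164.237.54.75  path d0:H0→d1:-→d2:-→d3:-→d4:-→d5:-→d6:-→d7:-→d8:-→d9:-→d10:-→d11:-→d12:-→d13:-→d14:-→d15:-→d16:-→d17:-→d18:-→d19:-→d20:-→d21:-→d22:-→d23:-→d24:-→d25:-→d26:-→d27:H1→d28:H1  best=H1
  + 164.237.54.64/27 (H2) depth=27
  + 0.0.0.0/0 (H2) depth=0
  - 115.210.0.0/16 clear@16
  - 0.0.0.0/0 clear@0
  + 96.0.0.0/3 (H1) depth=3
  + 115.210.144.0/24 (H0) depth=24
  + 164.237.54.64/28 (H2) depth=28
  + 164.237.54.0/24 (H1) depth=24
  + 164.0.0.0/8 (H2) depth=8
  ? 115.210.144.22  path d0:-→d1:-→d2:-→d3:H1→d4:-→d5:-→d6:-→d7:-→d8:-→d9:-→d10:-→d11:-→d12:-→d13:-→d14:-→d15:-→d16:-→d17:-→d18:-→d19:-→d20:-→d21:-→d22:-→d23:-→d24:H0  best=H0
  + 115.210.144.0/21 (H0) depth=21
  + 164.224.0.0/12 (H0) depth=12
  + 164.237.54.70/32 (H1) depth=32
  + 164.0.0.0/8 (H0) depth=8
  + 164.237.54.70/32 (H1) depth=32
  + 164.0.0.0/8 (H0) depth=8
  ? 96.1.245.218  path d0:-→d1:-→d2:-→d3:H1  best=H1
  ? 164.237.54.64  path d0:-→d1:-→d2:-→d3:-→d4:-→d5:-→d6:-→d7:-→d8:H0→d9:-→d10:-→d11:-→d12:H0→d13:-→d14:-→d15:-→d16:-→d17:-→d18:-→d19:-→d20:-→d21:-→d22:-→d23:-→d24:H1→d25:-→d26:-→d27:H2→d28:H2→d29:-  best=H2
  - 96.0.0.0/3 clear@3
  - 115.210.144.0/24 clear@24
  + 164.0.0.0/7 (H0) depth=7
  ? 164.237.54.12  path d0:-→d1:-→d2:-→d3:-→d4:-→d5:-→d6:-→d7:H0→d8:H0→d9:-→d10:-→d11:-→d12:H0→d13:-→d14:-→d15:-→d16:-→d17:-→d18:-→d19:-→d20:-→d21:-→d22:-→d23:-→d24:H1→d25:-  best=H1
  ? 133.143.69.187  path d0:-→d1:-→d2:-  best=no-route
  ? 164.237.54.73  path d0:-→d1:-→d2:-→d3:-→d4:-→d5:-→d6:-→d7:H0→d8:H0→d9:-→d10:-→d11:-→d12:H0→d13:-→d14:-→d15:-→d16:-→d17:-→d18:-→d19:-→d20:-→d21:-→d22:-→d23:-→d24:H1→d25:-→d26:-→d27:H2→d28:H2  best=H2
  ? 115.210.144.7  path d0:-→d1:-→d2:-→d3:-→d4:-→d5:-→d6:-→d7:-→d8:-→d9:-→d10:-→d11:-→d12:-→d13:-→d14:-→d15:-→d16:-→d17:-→d18:-→d19:-→d20:-→d21:H0→d22:-→d23:-→d24:-  best=H0
  + 115.210.144.192/26 (H2) depth=26
  ? 164.50.188.43  path d0:-→d1:-→d2:-→d3:-→d4:-→d5:-→d6:-→d7:H0→d8:H0  best=H0
  ? 164.0.0.4  path d0:-→d1:-→d2:-→d3:-→d4:-→d5:-→d6:-→d7:H0→d8:H0  best=H0
  ? 82.92.179.92  path d0:-→d1:-→d2:-  best=no-route

== LOOKUPS ==
["H1","H1","H0","H1","H2","H1","no-route","H2","H0","H0","H0","no-route"]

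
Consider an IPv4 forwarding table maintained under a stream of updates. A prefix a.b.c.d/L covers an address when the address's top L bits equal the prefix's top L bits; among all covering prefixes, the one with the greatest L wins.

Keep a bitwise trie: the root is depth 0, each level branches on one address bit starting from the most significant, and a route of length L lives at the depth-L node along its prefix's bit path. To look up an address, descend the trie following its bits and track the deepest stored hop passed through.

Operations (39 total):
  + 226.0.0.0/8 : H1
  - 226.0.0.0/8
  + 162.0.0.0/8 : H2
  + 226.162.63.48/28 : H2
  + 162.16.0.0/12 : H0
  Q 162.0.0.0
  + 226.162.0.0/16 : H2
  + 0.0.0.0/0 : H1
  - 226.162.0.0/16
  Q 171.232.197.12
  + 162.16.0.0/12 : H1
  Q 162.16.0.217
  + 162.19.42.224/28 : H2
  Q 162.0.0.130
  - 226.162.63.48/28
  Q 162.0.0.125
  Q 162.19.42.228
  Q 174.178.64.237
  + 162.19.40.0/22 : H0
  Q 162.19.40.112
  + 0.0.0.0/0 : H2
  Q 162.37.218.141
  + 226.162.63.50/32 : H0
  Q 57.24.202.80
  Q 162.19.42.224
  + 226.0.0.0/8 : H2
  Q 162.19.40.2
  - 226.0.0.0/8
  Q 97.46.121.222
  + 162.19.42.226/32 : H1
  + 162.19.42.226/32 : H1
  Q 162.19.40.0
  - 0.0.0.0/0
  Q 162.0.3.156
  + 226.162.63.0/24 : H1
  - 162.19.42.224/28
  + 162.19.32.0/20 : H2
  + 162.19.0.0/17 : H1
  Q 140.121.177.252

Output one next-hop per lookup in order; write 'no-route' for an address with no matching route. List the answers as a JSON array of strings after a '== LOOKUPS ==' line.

Process each operation:
  add 226.0.0.0/8 -> H1 at depth 8
  - 226.0.0.0/8 clear@8
  add 162.0.0.0/8 -> H2 at depth 8
  add 226.162.63.48/28 -> H2 at depth 28
  add 162.16.0.0/12 -> H0 at depth 12
  Q 162.0.0.0: descend 10100010000 ; hops seen [H2] ; pick H2
  add 226.162.0.0/16 -> H2 at depth 16
  add 0.0.0.0/0 -> H1 at depth 0
  - 226.162.0.0/16 clear@16
  Q 171.232.197.12: descend 1010 ; hops seen [H1] ; pick H1
  add 162.16.0.0/12 -> H1 at depth 12
  Q 162.16.0.217: descend 101000100001 ; hops seen [H1,H2,H1] ; pick H1
  add 162.19.42.224/28 -> H2 at depth 28
  Q 162.0.0.130: descend 10100010000 ; hops seen [H1,H2] ; pick H2
  - 226.162.63.48/28 clear@28
  Q 162.0.0.125: descend 10100010000 ; hops seen [H1,H2] ; pick H2
  Q 162.19.42.228: descend 1010001000010011001010101110 ; hops seen [H1,H2,H1,H2] ; pick H2
  Q 174.178.64.237: descend 1010 ; hops seen [H1] ; pick H1
  add 162.19.40.0/22 -> H0 at depth 22
  Q 162.19.40.112: descend 1010001000010011001010 ; hops seen [H1,H2,H1,H0] ; pick H0
  add 0.0.0.0/0 -> H2 at depth 0
  Q 162.37.218.141: descend 1010001000 ; hops seen [H2,H2] ; pick H2
  add 226.162.63.50/32 -> H0 at depth 32
  Q 57.24.202.80: descend ε ; hops seen [H2] ; pick H2
  Q 162.19.42.224: descend 1010001000010011001010101110 ; hops seen [H2,H2,H1,H0,H2] ; pick H2
  add 226.0.0.0/8 -> H2 at depth 8
  Q 162.19.40.2: descend 1010001000010011001010 ; hops seen [H2,H2,H1,H0] ; pick H0
  - 226.0.0.0/8 clear@8
  Q 97.46.121.222: descend ε ; hops seen [H2] ; pick H2
  add 162.19.42.226/32 -> H1 at depth 32
  add 162.19.42.226/32 -> H1 at depth 32
  Q 162.19.40.0: descend 1010001000010011001010 ; hops seen [H2,H2,H1,H0] ; pick H0
  - 0.0.0.0/0 clear@0
  Q 162.0.3.156: descend 10100010000 ; hops seen [H2] ; pick H2
  add 226.162.63.0/24 -> H1 at depth 24
  - 162.19.42.224/28 clear@28
  add 162.19.32.0/20 -> H2 at depth 20
  add 162.19.0.0/17 -> H1 at depth 17
  Q 140.121.177.252: descend 10 ; hops seen [∅] ; pick no-route

== LOOKUPS ==
["H2","H1","H1","H2","H2","H2","H1","H0","H2","H2","H2","H0","H2","H0","H2","no-route"]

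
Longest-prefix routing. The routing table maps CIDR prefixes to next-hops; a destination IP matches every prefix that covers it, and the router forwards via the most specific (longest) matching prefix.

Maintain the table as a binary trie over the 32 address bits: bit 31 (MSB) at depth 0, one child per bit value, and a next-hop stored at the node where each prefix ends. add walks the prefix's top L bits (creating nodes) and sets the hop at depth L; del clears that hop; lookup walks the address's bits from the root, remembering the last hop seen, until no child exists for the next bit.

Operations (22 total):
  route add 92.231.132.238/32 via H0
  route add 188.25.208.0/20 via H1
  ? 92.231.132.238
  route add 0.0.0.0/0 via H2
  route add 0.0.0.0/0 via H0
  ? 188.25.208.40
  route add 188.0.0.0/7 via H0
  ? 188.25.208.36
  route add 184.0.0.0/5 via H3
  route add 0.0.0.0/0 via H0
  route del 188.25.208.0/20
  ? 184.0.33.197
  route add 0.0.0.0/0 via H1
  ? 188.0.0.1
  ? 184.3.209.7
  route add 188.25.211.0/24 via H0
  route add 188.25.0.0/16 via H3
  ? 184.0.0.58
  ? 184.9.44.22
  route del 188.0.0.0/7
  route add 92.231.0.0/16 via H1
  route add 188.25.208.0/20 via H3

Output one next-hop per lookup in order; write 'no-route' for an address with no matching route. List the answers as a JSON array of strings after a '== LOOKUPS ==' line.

Process each operation:
  add 92.231.132.238/32 -> H0 at depth 32
  add 188.25.208.0/20 -> H1 at depth 20
  Q 92.231.132.238: descend 01011100111001111000010011101110 ; hops seen [H0] ; pick H0
  add 0.0.0.0/0 -> H2 at depth 0
  add 0.0.0.0/0 -> H0 at depth 0
  Q 188.25.208.40: descend 10111100000110011101 ; hops seen [H0,H1] ; pick H1
  add 188.0.0.0/7 -> H0 at depth 7
  Q 188.25.208.36: descend 10111100000110011101 ; hops seen [H0,H0,H1] ; pick H1
  add 184.0.0.0/5 -> H3 at depth 5
  add 0.0.0.0/0 -> H0 at depth 0
  - 188.25.208.0/20 clear@20
  Q 184.0.33.197: descend 10111 ; hops seen [H0,H3] ; pick H3
  add 0.0.0.0/0 -> H1 at depth 0
  Q 188.0.0.1: descend 10111100000 ; hops seen [H1,H3,H0] ; pick H0
  Q 184.3.209.7: descend 10111 ; hops seen [H1,H3] ; pick H3
  add 188.25.211.0/24 -> H0 at depth 24
  add 188.25.0.0/16 -> H3 at depth 16
  Q 184.0.0.58: descend 10111 ; hops seen [H1,H3] ; pick H3
  Q 184.9.44.22: descend 10111 ; hops seen [H1,H3] ; pick H3
  - 188.0.0.0/7 clear@7
  add 92.231.0.0/16 -> H1 at depth 16
  add 188.25.208.0/20 -> H3 at depth 20

== LOOKUPS ==
["H0","H1","H1","H3","H0","H3","H3","H3"]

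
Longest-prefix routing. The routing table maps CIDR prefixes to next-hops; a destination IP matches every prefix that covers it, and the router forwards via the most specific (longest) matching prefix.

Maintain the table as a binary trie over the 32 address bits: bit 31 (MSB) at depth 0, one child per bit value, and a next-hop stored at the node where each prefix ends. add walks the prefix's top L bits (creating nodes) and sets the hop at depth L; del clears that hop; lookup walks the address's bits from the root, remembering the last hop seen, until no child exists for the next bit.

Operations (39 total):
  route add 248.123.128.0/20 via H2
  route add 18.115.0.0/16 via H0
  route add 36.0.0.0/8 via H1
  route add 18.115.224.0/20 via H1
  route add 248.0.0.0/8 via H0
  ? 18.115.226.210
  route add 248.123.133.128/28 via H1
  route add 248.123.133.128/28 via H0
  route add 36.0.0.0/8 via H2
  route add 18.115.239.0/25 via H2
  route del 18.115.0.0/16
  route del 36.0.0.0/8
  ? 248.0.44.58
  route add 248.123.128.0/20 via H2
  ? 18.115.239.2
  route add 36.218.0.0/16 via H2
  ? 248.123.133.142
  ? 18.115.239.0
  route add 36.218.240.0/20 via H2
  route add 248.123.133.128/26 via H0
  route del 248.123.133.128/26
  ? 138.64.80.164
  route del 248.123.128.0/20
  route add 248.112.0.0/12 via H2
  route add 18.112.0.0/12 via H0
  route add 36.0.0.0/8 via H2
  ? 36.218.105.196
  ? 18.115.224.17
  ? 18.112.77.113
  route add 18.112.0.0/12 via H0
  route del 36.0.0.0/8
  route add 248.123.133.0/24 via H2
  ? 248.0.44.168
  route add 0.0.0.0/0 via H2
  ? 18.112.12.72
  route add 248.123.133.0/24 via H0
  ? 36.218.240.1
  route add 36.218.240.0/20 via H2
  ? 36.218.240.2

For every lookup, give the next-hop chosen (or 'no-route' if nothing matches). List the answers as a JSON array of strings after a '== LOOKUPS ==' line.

Trace:
  add 248.123.128.0/20 -> H2 at depth 20
  add 18.115.0.0/16 -> H0 at depth 16
  add 36.0.0.0/8 -> H1 at depth 8
  add 18.115.224.0/20 -> H1 at depth 20
  add 248.0.0.0/8 -> H0 at depth 8
  Q 18.115.226.210: descend 00010010011100111110 ; hops seen [H0,H1] ; pick H1
  add 248.123.133.128/28 -> H1 at depth 28
  add 248.123.133.128/28 -> H0 at depth 28
  add 36.0.0.0/8 -> H2 at depth 8
  add 18.115.239.0/25 -> H2 at depth 25
  - 18.115.0.0/16 clear@16
  - 36.0.0.0/8 clear@8
  Q 248.0.44.58: descend 111110000 ; hops seen [H0] ; pick H0
  add 248.123.128.0/20 -> H2 at depth 20
  Q 18.115.239.2: descend 0001001001110011111011110 ; hops seen [H1,H2] ; pick H2
  add 36.218.0.0/16 -> H2 at depth 16
  Q 248.123.133.142: descend 1111100001111011100001011000 ; hops seen [H0,H2,H0] ; pick H0
  Q 18.115.239.0: descend 0001001001110011111011110 ; hops seen [H1,H2] ; pick H2
  add 36.218.240.0/20 -> H2 at depth 20
  add 248.123.133.128/26 -> H0 at depth 26
  - 248.123.133.128/26 clear@26
  Q 138.64.80.164: descend 1 ; hops seen [∅] ; pick no-route
  - 248.123.128.0/20 clear@20
  add 248.112.0.0/12 -> H2 at depth 12
  add 18.112.0.0/12 -> H0 at depth 12
  add 36.0.0.0/8 -> H2 at depth 8
  Q 36.218.105.196: descend 0010010011011010 ; hops seen [H2,H2] ; pick H2
  Q 18.115.224.17: descend 00010010011100111110 ; hops seen [H0,H1] ; pick H1
  Q 18.112.77.113: descend 00010010011100 ; hops seen [H0] ; pick H0
  add 18.112.0.0/12 -> H0 at depth 12
  - 36.0.0.0/8 clear@8
  add 248.123.133.0/24 -> H2 at depth 24
  Q 248.0.44.168: descend 111110000 ; hops seen [H0] ; pick H0
  add 0.0.0.0/0 -> H2 at depth 0
  Q 18.112.12.72: descend 00010010011100 ; hops seen [H2,H0] ; pick H0
  add 248.123.133.0/24 -> H0 at depth 24
  Q 36.218.240.1: descend 00100100110110101111 ; hops seen [H2,H2,H2] ; pick H2
  add 36.218.240.0/20 -> H2 at depth 20
  Q 36.218.240.2: descend 00100100110110101111 ; hops seen [H2,H2,H2] ; pick H2

== LOOKUPS ==
["H1","H0","H2","H0","H2","no-route","H2","H1","H0","H0","H0","H2","H2"]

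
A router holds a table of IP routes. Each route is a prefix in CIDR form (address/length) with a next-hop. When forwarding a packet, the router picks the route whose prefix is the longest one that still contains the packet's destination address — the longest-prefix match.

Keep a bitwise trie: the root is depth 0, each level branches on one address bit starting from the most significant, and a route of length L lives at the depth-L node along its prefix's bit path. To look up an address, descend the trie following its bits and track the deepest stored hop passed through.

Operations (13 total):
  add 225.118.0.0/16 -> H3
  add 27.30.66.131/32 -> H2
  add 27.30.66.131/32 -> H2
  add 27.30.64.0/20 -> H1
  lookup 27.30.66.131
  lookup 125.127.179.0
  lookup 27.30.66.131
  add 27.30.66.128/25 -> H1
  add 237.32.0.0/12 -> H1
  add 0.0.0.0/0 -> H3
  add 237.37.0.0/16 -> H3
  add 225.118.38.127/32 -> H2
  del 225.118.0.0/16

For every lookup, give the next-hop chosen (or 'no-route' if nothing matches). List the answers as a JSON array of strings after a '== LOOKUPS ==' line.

Trace:
  + 225.118.0.0/16 (H3) depth=16
  + 27.30.66.131/32 (H2) depth=32
  + 27.30.66.131/32 (H2) depth=32
  + 27.30.64.0/20 (H1) depth=20
  ? 27.30.66.131  path d0:-→d1:-→d2:-→d3:-→d4:-→d5:-→d6:-→d7:-→d8:-→d9:-→d10:-→d11:-→d12:-→d13:-→d14:-→d15:-→d16:-→d17:-→d18:-→d19:-→d20:H1→d21:-→d22:-→d23:-→d24:-→d25:-→d26:-→d27:-→d28:-→d29:-→d30:-→d31:-→d32:H2  best=H2
  ? 125.127.179.0  path d0:-→d1:-  best=no-route
  ? 27.30.66.131  path d0:-→d1:-→d2:-→d3:-→d4:-→d5:-→d6:-→d7:-→d8:-→d9:-→d10:-→d11:-→d12:-→d13:-→d14:-→d15:-→d16:-→d17:-→d18:-→d19:-→d20:H1→d21:-→d22:-→d23:-→d24:-→d25:-→d26:-→d27:-→d28:-→d29:-→d30:-→d31:-→d32:H2  best=H2
  + 27.30.66.128/25 (H1) depth=25
  + 237.32.0.0/12 (H1) depth=12
  + 0.0.0.0/0 (H3) depth=0
  + 237.37.0.0/16 (H3) depth=16
  + 225.118.38.127/32 (H2) depth=32
  del 225.118.0.0/16 (clear depth 16)

== LOOKUPS ==
["H2","no-route","H2"]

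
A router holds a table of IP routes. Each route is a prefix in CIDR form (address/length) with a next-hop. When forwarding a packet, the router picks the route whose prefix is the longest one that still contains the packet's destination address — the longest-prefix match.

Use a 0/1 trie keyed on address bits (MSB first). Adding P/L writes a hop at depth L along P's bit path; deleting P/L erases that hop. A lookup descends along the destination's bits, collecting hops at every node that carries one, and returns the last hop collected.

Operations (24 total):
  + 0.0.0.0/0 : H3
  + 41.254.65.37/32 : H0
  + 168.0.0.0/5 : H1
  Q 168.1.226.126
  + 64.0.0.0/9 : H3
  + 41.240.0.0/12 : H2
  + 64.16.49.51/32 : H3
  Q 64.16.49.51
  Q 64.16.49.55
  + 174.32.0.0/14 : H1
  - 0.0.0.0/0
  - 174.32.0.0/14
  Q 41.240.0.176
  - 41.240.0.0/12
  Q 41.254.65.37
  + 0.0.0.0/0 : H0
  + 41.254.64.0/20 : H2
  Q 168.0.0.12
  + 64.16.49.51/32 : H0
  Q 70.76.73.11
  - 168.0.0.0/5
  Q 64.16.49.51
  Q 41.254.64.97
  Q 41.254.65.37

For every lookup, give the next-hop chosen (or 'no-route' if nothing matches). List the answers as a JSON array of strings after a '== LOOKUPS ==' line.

Process each operation:
  add 0.0.0.0/0 -> H3 at depth 0
  add 41.254.65.37/32 -> H0 at depth 32
  add 168.0.0.0/5 -> H1 at depth 5
  lookup 168.1.226.126: bits 10101 walk d0:H3→d1:-→d2:-→d3:-→d4:-→d5:H1 -> H1
  add 64.0.0.0/9 -> H3 at depth 9
  add 41.240.0.0/12 -> H2 at depth 12
  add 64.16.49.51/32 -> H3 at depth 32
  lookup 64.16.49.51: bits 01000000000100000011000100110011 walk d0:H3→d1:-→d2:-→d3:-→d4:-→d5:-→d6:-→d7:-→d8:-→d9:H3→d10:-→d11:-→d12:-→d13:-→d14:-→d15:-→d16:-→d17:-→d18:-→d19:-→d20:-→d21:-→d22:-→d23:-→d24:-→d25:-→d26:-→d27:-→d28:-→d29:-→d30:-→d31:-→d32:H3 -> H3
  lookup 64.16.49.55: bits 01000000000100000011000100110 walk d0:H3→d1:-→d2:-→d3:-→d4:-→d5:-→d6:-→d7:-→d8:-→d9:H3→d10:-→d11:-→d12:-→d13:-→d14:-→d15:-→d16:-→d17:-→d18:-→d19:-→d20:-→d21:-→d22:-→d23:-→d24:-→d25:-→d26:-→d27:-→d28:-→d29:- -> H3
  add 174.32.0.0/14 -> H1 at depth 14
  - 0.0.0.0/0 clear@0
  - 174.32.0.0/14 clear@14
  lookup 41.240.0.176: bits 001010011111 walk d0:-→d1:-→d2:-→d3:-→d4:-→d5:-→d6:-→d7:-→d8:-→d9:-→d10:-→d11:-→d12:H2 -> H2
  - 41.240.0.0/12 clear@12
  lookup 41.254.65.37: bits 00101001111111100100000100100101 walk d0:-→d1:-→d2:-→d3:-→d4:-→d5:-→d6:-→d7:-→d8:-→d9:-→d10:-→d11:-→d12:-→d13:-→d14:-→d15:-→d16:-→d17:-→d18:-→d19:-→d20:-→d21:-→d22:-→d23:-→d24:-→d25:-→d26:-→d27:-→d28:-→d29:-→d30:-→d31:-→d32:H0 -> H0
  add 0.0.0.0/0 -> H0 at depth 0
  add 41.254.64.0/20 -> H2 at depth 20
  lookup 168.0.0.12: bits 10101 walk d0:H0→d1:-→d2:-→d3:-→d4:-→d5:H1 -> H1
  add 64.16.49.51/32 -> H0 at depth 32
  lookup 70.76.73.11: bits 01000 walk d0:H0→d1:-→d2:-→d3:-→d4:-→d5:- -> H0
  - 168.0.0.0/5 clear@5
  lookup 64.16.49.51: bits 01000000000100000011000100110011 walk d0:H0→d1:-→d2:-→d3:-→d4:-→d5:-→d6:-→d7:-→d8:-→d9:H3→d10:-→d11:-→d12:-→d13:-→d14:-→d15:-→d16:-→d17:-→d18:-→d19:-→d20:-→d21:-→d22:-→d23:-→d24:-→d25:-→d26:-→d27:-→d28:-→d29:-→d30:-→d31:-→d32:H0 -> H0
  lookup 41.254.64.97: bits 00101001111111100100000 walk d0:H0→d1:-→d2:-→d3:-→d4:-→d5:-→d6:-→d7:-→d8:-→d9:-→d10:-→d11:-→d12:-→d13:-→d14:-→d15:-→d16:-→d17:-→d18:-→d19:-→d20:H2→d21:-→d22:-→d23:- -> H2
  lookup 41.254.65.37: bits 00101001111111100100000100100101 walk d0:H0→d1:-→d2:-→d3:-→d4:-→d5:-→d6:-→d7:-→d8:-→d9:-→d10:-→d11:-→d12:-→d13:-→d14:-→d15:-→d16:-→d17:-→d18:-→d19:-→d20:H2→d21:-→d22:-→d23:-→d24:-→d25:-→d26:-→d27:-→d28:-→d29:-→d30:-→d31:-→d32:H0 -> H0

== LOOKUPS ==
["H1","H3","H3","H2","H0","H1","H0","H0","H2","H0"]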